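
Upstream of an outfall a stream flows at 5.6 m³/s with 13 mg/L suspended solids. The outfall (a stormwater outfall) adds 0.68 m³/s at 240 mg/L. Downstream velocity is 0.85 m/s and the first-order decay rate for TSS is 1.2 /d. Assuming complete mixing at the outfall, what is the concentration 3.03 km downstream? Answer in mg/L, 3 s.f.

After complete mixing, C₀ = (0.68·240 + 5.6·13) / 6.28 = 37.58 mg/L.
Travel time t = 3030 m / 0.85 m/s = 3565 s = 0.04126 d.
C = 37.58·exp(−1.2·0.04126) = 37.58·0.9517 = 35.76 mg/L.

35.8 mg/L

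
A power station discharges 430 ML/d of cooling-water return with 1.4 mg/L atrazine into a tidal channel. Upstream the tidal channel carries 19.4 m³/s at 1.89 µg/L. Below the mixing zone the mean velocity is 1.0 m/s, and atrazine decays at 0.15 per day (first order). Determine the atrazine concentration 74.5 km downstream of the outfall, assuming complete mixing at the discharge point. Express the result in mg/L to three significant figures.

430 ML/d = 4.977 m³/s.
1.89 µg/L = 0.00189 mg/L.
After complete mixing, C₀ = (4.977·1.4 + 19.4·0.00189) / 24.38 = 0.2873 mg/L.
Travel time t = 7.45e+04 m / 1.0 m/s = 7.45e+04 s = 0.8623 d.
C = 0.2873·exp(−0.15·0.8623) = 0.2873·0.8787 = 0.2525 mg/L.

0.252 mg/L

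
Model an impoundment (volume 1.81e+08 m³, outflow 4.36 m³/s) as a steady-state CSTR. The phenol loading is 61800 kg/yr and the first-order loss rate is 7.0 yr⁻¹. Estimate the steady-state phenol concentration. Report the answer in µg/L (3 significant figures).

Outflow Q = 4.36 m³/s × 3.156e+07 s/yr = 1.376e+08 m³/yr.
Steady-state CSTR mass balance: W = Q·C + k·V·C, so C = W/(Q + kV).
Q + kV = 1.376e+08 + 7.0·1.81e+08 = 1.405e+09 m³/yr.
C = 61800/1.405e+09 = 4.4e-05 kg/m³ = 0.044 mg/L = 44 µg/L.

44.0 µg/L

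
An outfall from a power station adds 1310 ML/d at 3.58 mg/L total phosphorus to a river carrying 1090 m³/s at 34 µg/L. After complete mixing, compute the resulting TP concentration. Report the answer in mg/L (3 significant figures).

1310 ML/d = 15.16 m³/s.
34 µg/L = 0.034 mg/L.
Conservation of mass across the mixing zone: C = (15.16·3.58 + 1090·0.034) / (15.16 + 1090) = 91.34/1105 = 0.08265 mg/L.

0.0826 mg/L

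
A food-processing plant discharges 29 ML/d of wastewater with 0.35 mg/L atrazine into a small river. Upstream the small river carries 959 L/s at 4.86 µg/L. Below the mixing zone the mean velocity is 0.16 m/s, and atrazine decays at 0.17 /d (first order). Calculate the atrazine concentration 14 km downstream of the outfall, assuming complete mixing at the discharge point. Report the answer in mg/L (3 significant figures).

0.0794 mg/L

29 ML/d = 0.3356 m³/s.
959 L/s = 0.959 m³/s.
4.86 µg/L = 0.00486 mg/L.
After complete mixing, C₀ = (0.3356·0.35 + 0.959·0.00486) / 1.295 = 0.09434 mg/L.
Travel time t = 1.4e+04 m / 0.16 m/s = 8.75e+04 s = 1.013 d.
C = 0.09434·exp(−0.17·1.013) = 0.09434·0.8418 = 0.07942 mg/L.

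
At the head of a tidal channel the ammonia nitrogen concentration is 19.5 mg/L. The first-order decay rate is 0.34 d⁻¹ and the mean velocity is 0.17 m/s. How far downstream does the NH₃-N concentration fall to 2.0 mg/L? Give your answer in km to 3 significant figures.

98.4 km

From C = C₀·e^(−kt), t = ln(C₀/C)/k = ln(19.5/2.0)/0.34 = 2.277/0.34 = 6.698 d.
Distance = v·t = 0.17 m/s × 5.787e+05 s = 9.838e+04 m = 98.38 km.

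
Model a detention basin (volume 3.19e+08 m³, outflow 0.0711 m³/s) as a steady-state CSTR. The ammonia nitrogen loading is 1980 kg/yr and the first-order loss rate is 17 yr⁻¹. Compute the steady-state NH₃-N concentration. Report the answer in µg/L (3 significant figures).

Outflow Q = 0.0711 m³/s × 3.156e+07 s/yr = 2.244e+06 m³/yr.
Steady-state CSTR mass balance: W = Q·C + k·V·C, so C = W/(Q + kV).
Q + kV = 2.244e+06 + 17·3.19e+08 = 5.425e+09 m³/yr.
C = 1980/5.425e+09 = 3.65e-07 kg/m³ = 0.000365 mg/L = 0.365 µg/L.

0.365 µg/L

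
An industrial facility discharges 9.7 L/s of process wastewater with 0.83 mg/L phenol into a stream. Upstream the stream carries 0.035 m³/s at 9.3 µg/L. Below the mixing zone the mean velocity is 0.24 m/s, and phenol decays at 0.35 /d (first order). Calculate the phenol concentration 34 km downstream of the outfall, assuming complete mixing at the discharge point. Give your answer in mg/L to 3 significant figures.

0.106 mg/L

9.7 L/s = 0.0097 m³/s.
9.3 µg/L = 0.0093 mg/L.
After complete mixing, C₀ = (0.0097·0.83 + 0.035·0.0093) / 0.0447 = 0.1874 mg/L.
Travel time t = 3.4e+04 m / 0.24 m/s = 1.417e+05 s = 1.64 d.
C = 0.1874·exp(−0.35·1.64) = 0.1874·0.5633 = 0.1056 mg/L.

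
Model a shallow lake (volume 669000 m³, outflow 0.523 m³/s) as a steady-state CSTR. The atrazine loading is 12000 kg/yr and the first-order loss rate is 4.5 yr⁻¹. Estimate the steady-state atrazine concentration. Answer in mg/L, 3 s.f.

0.615 mg/L

Outflow Q = 0.523 m³/s × 3.156e+07 s/yr = 1.65e+07 m³/yr.
Steady-state CSTR mass balance: W = Q·C + k·V·C, so C = W/(Q + kV).
Q + kV = 1.65e+07 + 4.5·669000 = 1.952e+07 m³/yr.
C = 12000/1.952e+07 = 0.0006149 kg/m³ = 0.6149 mg/L.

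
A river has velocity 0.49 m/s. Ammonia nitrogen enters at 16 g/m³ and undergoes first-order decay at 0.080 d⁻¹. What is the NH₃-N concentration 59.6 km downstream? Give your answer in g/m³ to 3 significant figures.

Travel time t = 59.6 km / 0.49 m/s = 5.96e+04/0.49 = 1.216e+05 s = 1.408 d.
First-order decay: C = 16·exp(−0.080·1.408) = 16·0.8935 = 14.3 g/m³.

14.3 g/m³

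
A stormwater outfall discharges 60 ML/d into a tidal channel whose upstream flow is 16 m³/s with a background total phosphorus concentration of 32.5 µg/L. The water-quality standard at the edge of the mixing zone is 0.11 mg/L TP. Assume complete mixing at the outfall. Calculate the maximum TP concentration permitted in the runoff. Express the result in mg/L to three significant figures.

60 ML/d = 0.6944 m³/s.
32.5 µg/L = 0.0325 mg/L.
Mass balance: 0.11·16.69 = 0.6944·Cₑ + 16·0.0325.
Cₑ = (1.836 − 0.52) / 0.6944 = 1.896 mg/L.

1.90 mg/L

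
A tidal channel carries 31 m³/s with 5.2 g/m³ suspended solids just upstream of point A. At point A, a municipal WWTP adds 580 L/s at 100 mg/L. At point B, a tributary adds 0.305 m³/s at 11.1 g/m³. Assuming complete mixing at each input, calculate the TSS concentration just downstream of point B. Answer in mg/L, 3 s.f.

580 L/s = 0.58 m³/s.
After input A: C = (31·5.2 + 0.58·100) / 31.58 = 6.941 mg/L.
After input B: C = (31.58·6.941 + 0.305·11.1) / 31.88 = 6.981 mg/L.

6.98 mg/L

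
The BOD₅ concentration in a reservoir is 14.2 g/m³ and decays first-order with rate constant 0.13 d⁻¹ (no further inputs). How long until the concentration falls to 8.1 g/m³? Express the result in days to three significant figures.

4.32 d

t = ln(C₀/C)/k = ln(14.2/8.1)/0.13 = 0.5614/0.13 = 4.318 d.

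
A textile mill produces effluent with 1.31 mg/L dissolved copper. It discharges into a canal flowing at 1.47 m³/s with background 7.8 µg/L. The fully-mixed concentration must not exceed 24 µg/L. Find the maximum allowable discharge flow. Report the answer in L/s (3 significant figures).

18.5 L/s

7.8 µg/L = 0.0078 mg/L.
24 µg/L = 0.024 mg/L.
Mass balance at complete mixing: C_std·(Q_w + Q_r) = Q_w·C_e + Q_r·C_b.
Rearranging, Q_w = Q_r·(C_std − C_b)/(C_e − C_std) = 1.47·(0.024 − 0.0078) / (1.31 − 0.024) = 0.01852 m³/s.
= 18.52 L/s.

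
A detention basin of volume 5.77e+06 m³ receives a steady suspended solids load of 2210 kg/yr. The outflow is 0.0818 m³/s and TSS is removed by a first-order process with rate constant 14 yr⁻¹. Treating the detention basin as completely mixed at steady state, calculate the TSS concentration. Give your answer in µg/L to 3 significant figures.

Outflow Q = 0.0818 m³/s × 3.156e+07 s/yr = 2.581e+06 m³/yr.
Steady-state CSTR mass balance: W = Q·C + k·V·C, so C = W/(Q + kV).
Q + kV = 2.581e+06 + 14·5.77e+06 = 8.336e+07 m³/yr.
C = 2210/8.336e+07 = 2.651e-05 kg/m³ = 0.02651 mg/L = 26.51 µg/L.

26.5 µg/L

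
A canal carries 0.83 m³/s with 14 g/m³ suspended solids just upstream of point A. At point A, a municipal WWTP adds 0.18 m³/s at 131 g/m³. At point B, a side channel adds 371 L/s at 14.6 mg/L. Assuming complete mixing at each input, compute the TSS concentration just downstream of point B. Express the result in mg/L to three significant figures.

29.4 mg/L

After input A: C = (0.83·14 + 0.18·131) / 1.01 = 34.85 mg/L.
371 L/s = 0.371 m³/s.
After input B: C = (1.01·34.85 + 0.371·14.6) / 1.381 = 29.41 mg/L.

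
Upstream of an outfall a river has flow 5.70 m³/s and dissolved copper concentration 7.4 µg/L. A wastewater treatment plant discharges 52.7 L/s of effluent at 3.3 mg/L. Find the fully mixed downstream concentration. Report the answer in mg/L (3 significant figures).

52.7 L/s = 0.0527 m³/s.
7.4 µg/L = 0.0074 mg/L.
Conservation of mass across the mixing zone: C = (0.0527·3.3 + 5.7·0.0074) / (0.0527 + 5.7) = 0.2161/5.753 = 0.03756 mg/L.

0.0376 mg/L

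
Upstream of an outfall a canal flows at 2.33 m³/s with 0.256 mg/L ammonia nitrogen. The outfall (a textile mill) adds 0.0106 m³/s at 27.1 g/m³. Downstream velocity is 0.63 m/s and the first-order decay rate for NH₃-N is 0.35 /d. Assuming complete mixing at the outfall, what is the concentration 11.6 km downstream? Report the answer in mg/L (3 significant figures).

0.350 mg/L

After complete mixing, C₀ = (0.0106·27.1 + 2.33·0.256) / 2.341 = 0.3776 mg/L.
Travel time t = 1.16e+04 m / 0.63 m/s = 1.841e+04 s = 0.2131 d.
C = 0.3776·exp(−0.35·0.2131) = 0.3776·0.9281 = 0.3504 mg/L.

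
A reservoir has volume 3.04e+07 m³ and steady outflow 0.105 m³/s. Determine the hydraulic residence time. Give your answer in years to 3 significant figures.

9.17 yr

Q = 0.105 m³/s × 3.156e+07 s/yr = 3.314e+06 m³/yr.
Hydraulic residence time τ = V/Q = 3.04e+07/3.314e+06 = 9.174 yr.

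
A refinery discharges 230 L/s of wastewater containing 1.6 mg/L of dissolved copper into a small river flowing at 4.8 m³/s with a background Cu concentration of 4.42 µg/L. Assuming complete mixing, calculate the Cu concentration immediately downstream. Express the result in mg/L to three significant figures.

0.0774 mg/L

230 L/s = 0.23 m³/s.
4.42 µg/L = 0.00442 mg/L.
Conservation of mass across the mixing zone: C = (0.23·1.6 + 4.8·0.00442) / (0.23 + 4.8) = 0.3892/5.03 = 0.07738 mg/L.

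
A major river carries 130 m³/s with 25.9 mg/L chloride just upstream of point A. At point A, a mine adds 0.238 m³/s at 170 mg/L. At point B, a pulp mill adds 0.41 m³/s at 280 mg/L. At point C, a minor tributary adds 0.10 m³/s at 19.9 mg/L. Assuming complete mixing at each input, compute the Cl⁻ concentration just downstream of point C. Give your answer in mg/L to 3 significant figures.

After input A: C = (130·25.9 + 0.238·170) / 130.2 = 26.16 mg/L.
After input B: C = (130.2·26.16 + 0.41·280) / 130.6 = 26.96 mg/L.
After input C: C = (130.6·26.96 + 0.1·19.9) / 130.7 = 26.95 mg/L.

27.0 mg/L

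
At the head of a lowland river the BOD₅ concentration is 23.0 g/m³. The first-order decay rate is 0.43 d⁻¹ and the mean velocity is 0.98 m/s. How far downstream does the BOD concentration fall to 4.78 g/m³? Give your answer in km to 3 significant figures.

From C = C₀·e^(−kt), t = ln(C₀/C)/k = ln(23.0/4.78)/0.43 = 1.571/0.43 = 3.654 d.
Distance = v·t = 0.98 m/s × 3.157e+05 s = 3.094e+05 m = 309.4 km.

309 km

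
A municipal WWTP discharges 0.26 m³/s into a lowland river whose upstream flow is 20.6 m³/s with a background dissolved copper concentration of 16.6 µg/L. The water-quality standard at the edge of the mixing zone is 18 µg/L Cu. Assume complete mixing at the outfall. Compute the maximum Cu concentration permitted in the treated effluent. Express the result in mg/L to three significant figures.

0.129 mg/L

16.6 µg/L = 0.0166 mg/L.
18 µg/L = 0.018 mg/L.
Mass balance: 0.018·20.86 = 0.26·Cₑ + 20.6·0.0166.
Cₑ = (0.3755 − 0.342) / 0.26 = 0.1289 mg/L.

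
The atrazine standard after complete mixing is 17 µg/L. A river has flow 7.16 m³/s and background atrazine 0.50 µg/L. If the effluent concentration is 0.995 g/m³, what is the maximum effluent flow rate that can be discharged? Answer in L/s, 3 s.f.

0.50 µg/L = 0.0005 mg/L.
17 µg/L = 0.017 mg/L.
Mass balance at complete mixing: C_std·(Q_w + Q_r) = Q_w·C_e + Q_r·C_b.
Rearranging, Q_w = Q_r·(C_std − C_b)/(C_e − C_std) = 7.16·(0.017 − 0.0005) / (0.995 − 0.017) = 0.1208 m³/s.
= 120.8 L/s.

121 L/s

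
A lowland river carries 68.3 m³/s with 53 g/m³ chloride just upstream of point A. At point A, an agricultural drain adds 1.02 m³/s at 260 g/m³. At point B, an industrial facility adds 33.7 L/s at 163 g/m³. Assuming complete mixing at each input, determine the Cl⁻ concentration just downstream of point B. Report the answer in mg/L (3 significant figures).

After input A: C = (68.3·53 + 1.02·260) / 69.32 = 56.05 mg/L.
33.7 L/s = 0.0337 m³/s.
After input B: C = (69.32·56.05 + 0.0337·163) / 69.35 = 56.1 mg/L.

56.1 mg/L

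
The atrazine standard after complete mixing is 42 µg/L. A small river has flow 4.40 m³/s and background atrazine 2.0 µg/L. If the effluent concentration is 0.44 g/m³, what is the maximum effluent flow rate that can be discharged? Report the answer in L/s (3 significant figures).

442 L/s

2.0 µg/L = 0.002 mg/L.
42 µg/L = 0.042 mg/L.
Mass balance at complete mixing: C_std·(Q_w + Q_r) = Q_w·C_e + Q_r·C_b.
Rearranging, Q_w = Q_r·(C_std − C_b)/(C_e − C_std) = 4.40·(0.042 − 0.002) / (0.44 − 0.042) = 0.4422 m³/s.
= 442.2 L/s.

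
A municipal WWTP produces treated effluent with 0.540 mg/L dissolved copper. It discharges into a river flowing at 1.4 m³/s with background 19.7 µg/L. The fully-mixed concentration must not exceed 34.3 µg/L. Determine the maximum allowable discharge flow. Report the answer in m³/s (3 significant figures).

0.0404 m³/s

19.7 µg/L = 0.0197 mg/L.
34.3 µg/L = 0.0343 mg/L.
Mass balance at complete mixing: C_std·(Q_w + Q_r) = Q_w·C_e + Q_r·C_b.
Rearranging, Q_w = Q_r·(C_std − C_b)/(C_e − C_std) = 1.4·(0.0343 − 0.0197) / (0.54 − 0.0343) = 0.04042 m³/s.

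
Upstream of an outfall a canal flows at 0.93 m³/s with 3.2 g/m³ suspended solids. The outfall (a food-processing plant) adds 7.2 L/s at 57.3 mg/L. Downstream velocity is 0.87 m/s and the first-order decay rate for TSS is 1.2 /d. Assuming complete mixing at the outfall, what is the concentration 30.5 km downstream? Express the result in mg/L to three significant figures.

2.22 mg/L

7.2 L/s = 0.0072 m³/s.
After complete mixing, C₀ = (0.0072·57.3 + 0.93·3.2) / 0.9372 = 3.616 mg/L.
Travel time t = 3.05e+04 m / 0.87 m/s = 3.506e+04 s = 0.4058 d.
C = 3.616·exp(−1.2·0.4058) = 3.616·0.6145 = 2.222 mg/L.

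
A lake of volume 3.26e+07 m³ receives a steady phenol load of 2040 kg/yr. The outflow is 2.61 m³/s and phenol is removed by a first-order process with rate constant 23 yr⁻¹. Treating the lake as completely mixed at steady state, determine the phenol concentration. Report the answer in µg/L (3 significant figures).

2.45 µg/L

Outflow Q = 2.61 m³/s × 3.156e+07 s/yr = 8.237e+07 m³/yr.
Steady-state CSTR mass balance: W = Q·C + k·V·C, so C = W/(Q + kV).
Q + kV = 8.237e+07 + 23·3.26e+07 = 8.322e+08 m³/yr.
C = 2040/8.322e+08 = 2.451e-06 kg/m³ = 0.002451 mg/L = 2.451 µg/L.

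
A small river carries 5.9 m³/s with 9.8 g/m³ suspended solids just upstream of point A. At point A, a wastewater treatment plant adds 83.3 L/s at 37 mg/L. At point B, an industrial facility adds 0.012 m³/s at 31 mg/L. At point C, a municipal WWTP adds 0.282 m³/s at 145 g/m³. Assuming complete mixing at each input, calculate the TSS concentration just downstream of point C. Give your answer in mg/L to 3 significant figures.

16.3 mg/L

83.3 L/s = 0.0833 m³/s.
After input A: C = (5.9·9.8 + 0.0833·37) / 5.983 = 10.18 mg/L.
After input B: C = (5.983·10.18 + 0.012·31) / 5.995 = 10.22 mg/L.
After input C: C = (5.995·10.22 + 0.282·145) / 6.277 = 16.28 mg/L.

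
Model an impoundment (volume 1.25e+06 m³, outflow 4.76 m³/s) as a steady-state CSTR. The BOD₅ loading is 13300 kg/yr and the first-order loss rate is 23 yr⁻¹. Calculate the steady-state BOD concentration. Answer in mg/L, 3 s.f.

Outflow Q = 4.76 m³/s × 3.156e+07 s/yr = 1.502e+08 m³/yr.
Steady-state CSTR mass balance: W = Q·C + k·V·C, so C = W/(Q + kV).
Q + kV = 1.502e+08 + 23·1.25e+06 = 1.79e+08 m³/yr.
C = 13300/1.79e+08 = 7.432e-05 kg/m³ = 0.07432 mg/L.

0.0743 mg/L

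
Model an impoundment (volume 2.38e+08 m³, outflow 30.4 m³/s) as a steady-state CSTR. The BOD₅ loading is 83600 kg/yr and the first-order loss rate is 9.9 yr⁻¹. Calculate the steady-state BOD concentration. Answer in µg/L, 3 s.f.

25.2 µg/L

Outflow Q = 30.4 m³/s × 3.156e+07 s/yr = 9.594e+08 m³/yr.
Steady-state CSTR mass balance: W = Q·C + k·V·C, so C = W/(Q + kV).
Q + kV = 9.594e+08 + 9.9·2.38e+08 = 3.316e+09 m³/yr.
C = 83600/3.316e+09 = 2.521e-05 kg/m³ = 0.02521 mg/L = 25.21 µg/L.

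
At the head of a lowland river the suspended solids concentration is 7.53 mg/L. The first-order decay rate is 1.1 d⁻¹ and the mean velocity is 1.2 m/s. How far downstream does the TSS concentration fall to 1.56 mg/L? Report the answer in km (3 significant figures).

148 km

From C = C₀·e^(−kt), t = ln(C₀/C)/k = ln(7.53/1.56)/1.1 = 1.574/1.1 = 1.431 d.
Distance = v·t = 1.2 m/s × 1.236e+05 s = 1.484e+05 m = 148.4 km.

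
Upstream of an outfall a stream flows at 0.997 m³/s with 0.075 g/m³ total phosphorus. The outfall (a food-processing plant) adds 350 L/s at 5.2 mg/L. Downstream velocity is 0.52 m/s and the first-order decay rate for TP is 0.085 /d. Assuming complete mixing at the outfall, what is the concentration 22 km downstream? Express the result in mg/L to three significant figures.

1.35 mg/L

350 L/s = 0.35 m³/s.
After complete mixing, C₀ = (0.35·5.2 + 0.997·0.075) / 1.347 = 1.407 mg/L.
Travel time t = 2.2e+04 m / 0.52 m/s = 4.231e+04 s = 0.4897 d.
C = 1.407·exp(−0.085·0.4897) = 1.407·0.9592 = 1.349 mg/L.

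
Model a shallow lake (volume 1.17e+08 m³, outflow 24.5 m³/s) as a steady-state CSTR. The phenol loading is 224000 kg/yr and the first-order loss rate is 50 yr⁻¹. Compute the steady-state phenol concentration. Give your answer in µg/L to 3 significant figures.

33.8 µg/L

Outflow Q = 24.5 m³/s × 3.156e+07 s/yr = 7.732e+08 m³/yr.
Steady-state CSTR mass balance: W = Q·C + k·V·C, so C = W/(Q + kV).
Q + kV = 7.732e+08 + 50·1.17e+08 = 6.623e+09 m³/yr.
C = 224000/6.623e+09 = 3.382e-05 kg/m³ = 0.03382 mg/L = 33.82 µg/L.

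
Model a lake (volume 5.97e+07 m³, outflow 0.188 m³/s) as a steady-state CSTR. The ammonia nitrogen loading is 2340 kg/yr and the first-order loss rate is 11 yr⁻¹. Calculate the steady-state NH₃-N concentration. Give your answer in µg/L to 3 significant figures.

3.53 µg/L

Outflow Q = 0.188 m³/s × 3.156e+07 s/yr = 5.933e+06 m³/yr.
Steady-state CSTR mass balance: W = Q·C + k·V·C, so C = W/(Q + kV).
Q + kV = 5.933e+06 + 11·5.97e+07 = 6.626e+08 m³/yr.
C = 2340/6.626e+08 = 3.531e-06 kg/m³ = 0.003531 mg/L = 3.531 µg/L.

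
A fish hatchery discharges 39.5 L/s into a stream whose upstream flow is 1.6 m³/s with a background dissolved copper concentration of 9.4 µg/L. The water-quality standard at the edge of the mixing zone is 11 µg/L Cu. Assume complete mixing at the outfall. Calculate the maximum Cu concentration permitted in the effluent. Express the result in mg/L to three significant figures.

39.5 L/s = 0.0395 m³/s.
9.4 µg/L = 0.0094 mg/L.
11 µg/L = 0.011 mg/L.
Mass balance: 0.011·1.64 = 0.0395·Cₑ + 1.6·0.0094.
Cₑ = (0.01803 − 0.01504) / 0.0395 = 0.07581 mg/L.

0.0758 mg/L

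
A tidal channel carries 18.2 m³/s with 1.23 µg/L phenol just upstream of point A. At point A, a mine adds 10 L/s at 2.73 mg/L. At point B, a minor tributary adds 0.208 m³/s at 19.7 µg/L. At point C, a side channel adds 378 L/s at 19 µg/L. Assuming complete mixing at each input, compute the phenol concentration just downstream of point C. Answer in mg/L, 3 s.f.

1.23 µg/L = 0.00123 mg/L.
10 L/s = 0.01 m³/s.
After input A: C = (18.2·0.00123 + 0.01·2.73) / 18.21 = 0.002729 mg/L.
19.7 µg/L = 0.0197 mg/L.
After input B: C = (18.21·0.002729 + 0.208·0.0197) / 18.42 = 0.00292 mg/L.
378 L/s = 0.378 m³/s.
19 µg/L = 0.019 mg/L.
After input C: C = (18.42·0.00292 + 0.378·0.019) / 18.8 = 0.003244 mg/L.

0.00324 mg/L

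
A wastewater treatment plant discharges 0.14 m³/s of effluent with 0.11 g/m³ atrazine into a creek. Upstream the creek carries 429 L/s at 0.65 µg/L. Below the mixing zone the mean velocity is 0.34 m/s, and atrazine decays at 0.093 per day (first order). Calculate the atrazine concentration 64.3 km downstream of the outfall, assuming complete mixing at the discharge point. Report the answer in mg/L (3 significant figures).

429 L/s = 0.429 m³/s.
0.65 µg/L = 0.00065 mg/L.
After complete mixing, C₀ = (0.14·0.11 + 0.429·0.00065) / 0.569 = 0.02756 mg/L.
Travel time t = 6.43e+04 m / 0.34 m/s = 1.891e+05 s = 2.189 d.
C = 0.02756·exp(−0.093·2.189) = 0.02756·0.8158 = 0.02248 mg/L.

0.0225 mg/L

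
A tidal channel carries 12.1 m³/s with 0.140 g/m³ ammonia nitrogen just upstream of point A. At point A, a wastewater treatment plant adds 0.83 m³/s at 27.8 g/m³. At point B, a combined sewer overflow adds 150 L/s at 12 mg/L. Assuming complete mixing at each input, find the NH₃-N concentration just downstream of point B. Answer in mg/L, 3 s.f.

After input A: C = (12.1·0.14 + 0.83·27.8) / 12.93 = 1.916 mg/L.
150 L/s = 0.15 m³/s.
After input B: C = (12.93·1.916 + 0.15·12) / 13.08 = 2.031 mg/L.

2.03 mg/L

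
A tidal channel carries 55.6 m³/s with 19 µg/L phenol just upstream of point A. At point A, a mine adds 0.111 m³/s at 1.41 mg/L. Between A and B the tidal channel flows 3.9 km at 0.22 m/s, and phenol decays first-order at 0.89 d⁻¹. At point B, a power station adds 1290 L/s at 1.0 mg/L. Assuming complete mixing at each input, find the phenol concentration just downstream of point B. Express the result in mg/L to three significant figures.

0.0404 mg/L

19 µg/L = 0.019 mg/L.
After input A: C = (55.6·0.019 + 0.111·1.41) / 55.71 = 0.02177 mg/L.
Over the 3.9 km reach to input B (t = 1.773e+04 s = 0.2052 d), decay gives C = 0.02177·exp(−0.89·0.2052) = 0.01814 mg/L.
1290 L/s = 1.29 m³/s.
After input B: C = (55.71·0.01814 + 1.29·1) / 57 = 0.04036 mg/L.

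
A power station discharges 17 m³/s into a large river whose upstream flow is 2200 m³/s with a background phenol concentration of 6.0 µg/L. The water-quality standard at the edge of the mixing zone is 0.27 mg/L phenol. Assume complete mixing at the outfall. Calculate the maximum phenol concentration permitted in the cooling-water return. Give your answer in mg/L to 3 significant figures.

34.4 mg/L

6.0 µg/L = 0.006 mg/L.
Mass balance: 0.27·2217 = 17·Cₑ + 2200·0.006.
Cₑ = (598.6 − 13.2) / 17 = 34.43 mg/L.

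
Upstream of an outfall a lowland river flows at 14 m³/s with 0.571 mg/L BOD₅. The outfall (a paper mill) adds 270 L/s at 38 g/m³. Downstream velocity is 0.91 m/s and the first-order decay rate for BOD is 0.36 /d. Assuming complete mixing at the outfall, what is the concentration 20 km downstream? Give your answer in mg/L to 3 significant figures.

1.17 mg/L

270 L/s = 0.27 m³/s.
After complete mixing, C₀ = (0.27·38 + 14·0.571) / 14.27 = 1.279 mg/L.
Travel time t = 2e+04 m / 0.91 m/s = 2.198e+04 s = 0.2544 d.
C = 1.279·exp(−0.36·0.2544) = 1.279·0.9125 = 1.167 mg/L.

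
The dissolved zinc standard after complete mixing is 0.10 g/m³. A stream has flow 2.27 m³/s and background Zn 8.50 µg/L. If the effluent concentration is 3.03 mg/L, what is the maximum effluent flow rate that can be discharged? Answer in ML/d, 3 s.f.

8.50 µg/L = 0.0085 mg/L.
Mass balance at complete mixing: C_std·(Q_w + Q_r) = Q_w·C_e + Q_r·C_b.
Rearranging, Q_w = Q_r·(C_std − C_b)/(C_e − C_std) = 2.27·(0.1 − 0.0085) / (3.03 − 0.1) = 0.07089 m³/s.
= 6.125 ML/d.

6.12 ML/d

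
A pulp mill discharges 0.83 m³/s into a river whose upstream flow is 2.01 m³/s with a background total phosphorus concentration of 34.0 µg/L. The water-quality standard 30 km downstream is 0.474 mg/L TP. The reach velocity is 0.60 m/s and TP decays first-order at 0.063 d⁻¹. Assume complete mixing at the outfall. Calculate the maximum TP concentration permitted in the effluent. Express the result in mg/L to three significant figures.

1.60 mg/L

34.0 µg/L = 0.034 mg/L.
Travel time to the compliance point: t = 3e+04/0.60 = 5e+04 s = 0.5787 d; decay factor exp(−0.063·0.5787) = 0.9642.
So the concentration just after mixing may be at most 0.474/0.9642 = 0.4916 mg/L.
Mass balance: 0.4916·2.84 = 0.83·Cₑ + 2.01·0.034.
Cₑ = (1.396 − 0.06834) / 0.83 = 1.6 mg/L.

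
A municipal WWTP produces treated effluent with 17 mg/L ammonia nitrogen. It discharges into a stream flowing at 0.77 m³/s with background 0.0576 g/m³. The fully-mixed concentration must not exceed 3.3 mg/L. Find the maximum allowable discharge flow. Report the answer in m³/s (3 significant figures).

Mass balance at complete mixing: C_std·(Q_w + Q_r) = Q_w·C_e + Q_r·C_b.
Rearranging, Q_w = Q_r·(C_std − C_b)/(C_e − C_std) = 0.77·(3.3 − 0.0576) / (17 − 3.3) = 0.1822 m³/s.

0.182 m³/s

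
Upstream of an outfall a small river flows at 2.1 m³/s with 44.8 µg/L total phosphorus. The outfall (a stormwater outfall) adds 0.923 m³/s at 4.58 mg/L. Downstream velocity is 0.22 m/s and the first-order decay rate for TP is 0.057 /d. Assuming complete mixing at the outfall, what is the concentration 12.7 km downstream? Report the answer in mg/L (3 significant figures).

44.8 µg/L = 0.0448 mg/L.
After complete mixing, C₀ = (0.923·4.58 + 2.1·0.0448) / 3.023 = 1.43 mg/L.
Travel time t = 1.27e+04 m / 0.22 m/s = 5.773e+04 s = 0.6681 d.
C = 1.43·exp(−0.057·0.6681) = 1.43·0.9626 = 1.376 mg/L.

1.38 mg/L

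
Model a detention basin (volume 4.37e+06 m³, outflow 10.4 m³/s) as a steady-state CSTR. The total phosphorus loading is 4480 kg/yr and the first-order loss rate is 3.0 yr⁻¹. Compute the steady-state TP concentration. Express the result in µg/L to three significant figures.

Outflow Q = 10.4 m³/s × 3.156e+07 s/yr = 3.282e+08 m³/yr.
Steady-state CSTR mass balance: W = Q·C + k·V·C, so C = W/(Q + kV).
Q + kV = 3.282e+08 + 3.0·4.37e+06 = 3.413e+08 m³/yr.
C = 4480/3.413e+08 = 1.313e-05 kg/m³ = 0.01313 mg/L = 13.13 µg/L.

13.1 µg/L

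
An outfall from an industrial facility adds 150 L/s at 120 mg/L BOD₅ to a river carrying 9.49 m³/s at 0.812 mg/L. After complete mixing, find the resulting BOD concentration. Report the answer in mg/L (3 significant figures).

150 L/s = 0.15 m³/s.
Conservation of mass across the mixing zone: C = (0.15·120 + 9.49·0.812) / (0.15 + 9.49) = 25.71/9.64 = 2.667 mg/L.

2.67 mg/L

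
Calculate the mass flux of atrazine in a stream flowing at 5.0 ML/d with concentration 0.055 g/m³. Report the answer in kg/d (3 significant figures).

0.275 kg/d

5.0 ML/d = 0.05787 m³/s.
Mass flux = Q·C = 0.05787 m³/s × 0.055 g/m³ = 0.003183 g/s.
= 0.003183 g/s × 86.4 = 0.275 kg/d.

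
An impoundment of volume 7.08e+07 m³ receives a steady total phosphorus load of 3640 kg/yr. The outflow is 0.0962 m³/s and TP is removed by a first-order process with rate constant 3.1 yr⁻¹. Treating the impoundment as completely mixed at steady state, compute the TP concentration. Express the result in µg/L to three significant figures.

16.4 µg/L

Outflow Q = 0.0962 m³/s × 3.156e+07 s/yr = 3.036e+06 m³/yr.
Steady-state CSTR mass balance: W = Q·C + k·V·C, so C = W/(Q + kV).
Q + kV = 3.036e+06 + 3.1·7.08e+07 = 2.225e+08 m³/yr.
C = 3640/2.225e+08 = 1.636e-05 kg/m³ = 0.01636 mg/L = 16.36 µg/L.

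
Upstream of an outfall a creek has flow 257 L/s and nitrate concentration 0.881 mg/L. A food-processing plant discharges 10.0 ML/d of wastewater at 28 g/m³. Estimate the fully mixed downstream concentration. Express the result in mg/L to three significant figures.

9.30 mg/L

10.0 ML/d = 0.1157 m³/s.
257 L/s = 0.257 m³/s.
Conservation of mass across the mixing zone: C = (0.1157·28 + 0.257·0.881) / (0.1157 + 0.257) = 3.467/0.3727 = 9.302 mg/L.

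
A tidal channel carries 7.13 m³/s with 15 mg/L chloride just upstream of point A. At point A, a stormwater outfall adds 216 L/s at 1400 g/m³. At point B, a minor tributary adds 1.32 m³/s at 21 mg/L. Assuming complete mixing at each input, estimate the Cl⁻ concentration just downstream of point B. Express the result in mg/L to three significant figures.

50.4 mg/L

216 L/s = 0.216 m³/s.
After input A: C = (7.13·15 + 0.216·1400) / 7.346 = 55.72 mg/L.
After input B: C = (7.346·55.72 + 1.32·21) / 8.666 = 50.44 mg/L.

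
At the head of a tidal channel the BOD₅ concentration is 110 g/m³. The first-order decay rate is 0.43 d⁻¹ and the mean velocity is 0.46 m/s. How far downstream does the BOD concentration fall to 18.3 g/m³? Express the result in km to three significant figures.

From C = C₀·e^(−kt), t = ln(C₀/C)/k = ln(110/18.3)/0.43 = 1.794/0.43 = 4.171 d.
Distance = v·t = 0.46 m/s × 3.604e+05 s = 1.658e+05 m = 165.8 km.

166 km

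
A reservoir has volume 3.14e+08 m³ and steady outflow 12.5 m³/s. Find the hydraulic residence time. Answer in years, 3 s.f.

0.796 yr

Q = 12.5 m³/s × 3.156e+07 s/yr = 3.945e+08 m³/yr.
Hydraulic residence time τ = V/Q = 3.14e+08/3.945e+08 = 0.796 yr.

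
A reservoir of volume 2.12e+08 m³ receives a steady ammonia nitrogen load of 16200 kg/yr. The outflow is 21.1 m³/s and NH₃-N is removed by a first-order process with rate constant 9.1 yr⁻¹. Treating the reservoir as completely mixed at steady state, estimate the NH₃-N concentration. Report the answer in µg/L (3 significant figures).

Outflow Q = 21.1 m³/s × 3.156e+07 s/yr = 6.659e+08 m³/yr.
Steady-state CSTR mass balance: W = Q·C + k·V·C, so C = W/(Q + kV).
Q + kV = 6.659e+08 + 9.1·2.12e+08 = 2.595e+09 m³/yr.
C = 16200/2.595e+09 = 6.243e-06 kg/m³ = 0.006243 mg/L = 6.243 µg/L.

6.24 µg/L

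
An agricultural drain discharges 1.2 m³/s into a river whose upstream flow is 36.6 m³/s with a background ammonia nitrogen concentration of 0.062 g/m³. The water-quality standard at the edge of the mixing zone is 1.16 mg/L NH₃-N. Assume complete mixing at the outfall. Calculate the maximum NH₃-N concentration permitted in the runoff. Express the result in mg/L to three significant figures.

Mass balance: 1.16·37.8 = 1.2·Cₑ + 36.6·0.062.
Cₑ = (43.85 − 2.269) / 1.2 = 34.65 mg/L.

34.6 mg/L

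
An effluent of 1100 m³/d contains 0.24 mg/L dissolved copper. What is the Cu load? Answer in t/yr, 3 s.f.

0.0964 t/yr

1100 m³/d = 0.01273 m³/s.
Mass flux = Q·C = 0.01273 m³/s × 0.24 g/m³ = 0.003056 g/s.
= 0.003056 g/s × 31.56 = 0.09643 t/yr.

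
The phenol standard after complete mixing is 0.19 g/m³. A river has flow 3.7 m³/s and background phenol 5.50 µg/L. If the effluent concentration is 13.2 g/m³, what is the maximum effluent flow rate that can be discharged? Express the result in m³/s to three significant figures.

5.50 µg/L = 0.0055 mg/L.
Mass balance at complete mixing: C_std·(Q_w + Q_r) = Q_w·C_e + Q_r·C_b.
Rearranging, Q_w = Q_r·(C_std − C_b)/(C_e − C_std) = 3.7·(0.19 − 0.0055) / (13.2 − 0.19) = 0.05247 m³/s.

0.0525 m³/s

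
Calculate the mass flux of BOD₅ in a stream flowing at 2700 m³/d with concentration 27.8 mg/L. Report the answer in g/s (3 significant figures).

0.869 g/s

2700 m³/d = 0.03125 m³/s.
Mass flux = Q·C = 0.03125 m³/s × 27.8 g/m³ = 0.8688 g/s.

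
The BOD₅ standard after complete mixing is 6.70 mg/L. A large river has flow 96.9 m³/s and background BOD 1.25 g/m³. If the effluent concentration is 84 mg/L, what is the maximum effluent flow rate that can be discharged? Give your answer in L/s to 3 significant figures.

Mass balance at complete mixing: C_std·(Q_w + Q_r) = Q_w·C_e + Q_r·C_b.
Rearranging, Q_w = Q_r·(C_std − C_b)/(C_e − C_std) = 96.9·(6.7 − 1.25) / (84 − 6.7) = 6.832 m³/s.
= 6832 L/s.

6830 L/s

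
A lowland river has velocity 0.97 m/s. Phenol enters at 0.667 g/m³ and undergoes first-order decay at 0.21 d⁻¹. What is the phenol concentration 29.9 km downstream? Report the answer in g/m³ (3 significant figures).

0.619 g/m³

Travel time t = 29.9 km / 0.97 m/s = 2.99e+04/0.97 = 3.082e+04 s = 0.3568 d.
First-order decay: C = 0.667·exp(−0.21·0.3568) = 0.667·0.9278 = 0.6189 g/m³.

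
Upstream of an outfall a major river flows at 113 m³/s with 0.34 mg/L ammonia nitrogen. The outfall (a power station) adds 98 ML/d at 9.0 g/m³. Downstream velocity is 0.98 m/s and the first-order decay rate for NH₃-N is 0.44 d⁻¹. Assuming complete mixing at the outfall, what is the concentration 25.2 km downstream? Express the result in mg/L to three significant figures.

98 ML/d = 1.134 m³/s.
After complete mixing, C₀ = (1.134·9 + 113·0.34) / 114.1 = 0.4261 mg/L.
Travel time t = 2.52e+04 m / 0.98 m/s = 2.571e+04 s = 0.2976 d.
C = 0.4261·exp(−0.44·0.2976) = 0.4261·0.8773 = 0.3738 mg/L.

0.374 mg/L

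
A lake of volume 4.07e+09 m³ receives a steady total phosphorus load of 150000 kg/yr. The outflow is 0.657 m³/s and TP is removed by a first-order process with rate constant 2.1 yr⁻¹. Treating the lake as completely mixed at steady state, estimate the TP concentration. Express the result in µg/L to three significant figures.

17.5 µg/L

Outflow Q = 0.657 m³/s × 3.156e+07 s/yr = 2.073e+07 m³/yr.
Steady-state CSTR mass balance: W = Q·C + k·V·C, so C = W/(Q + kV).
Q + kV = 2.073e+07 + 2.1·4.07e+09 = 8.568e+09 m³/yr.
C = 150000/8.568e+09 = 1.751e-05 kg/m³ = 0.01751 mg/L = 17.51 µg/L.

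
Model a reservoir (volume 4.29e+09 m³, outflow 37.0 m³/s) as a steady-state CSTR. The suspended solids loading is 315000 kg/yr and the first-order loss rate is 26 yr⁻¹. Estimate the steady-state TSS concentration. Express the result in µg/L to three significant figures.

2.79 µg/L

Outflow Q = 37.0 m³/s × 3.156e+07 s/yr = 1.168e+09 m³/yr.
Steady-state CSTR mass balance: W = Q·C + k·V·C, so C = W/(Q + kV).
Q + kV = 1.168e+09 + 26·4.29e+09 = 1.127e+11 m³/yr.
C = 315000/1.127e+11 = 2.795e-06 kg/m³ = 0.002795 mg/L = 2.795 µg/L.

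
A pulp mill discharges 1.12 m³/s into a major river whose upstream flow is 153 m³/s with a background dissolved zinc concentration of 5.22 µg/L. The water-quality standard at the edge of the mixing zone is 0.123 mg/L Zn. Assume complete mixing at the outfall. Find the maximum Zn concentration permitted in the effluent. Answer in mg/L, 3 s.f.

5.22 µg/L = 0.00522 mg/L.
Mass balance: 0.123·154.1 = 1.12·Cₑ + 153·0.00522.
Cₑ = (18.96 − 0.7987) / 1.12 = 16.21 mg/L.

16.2 mg/L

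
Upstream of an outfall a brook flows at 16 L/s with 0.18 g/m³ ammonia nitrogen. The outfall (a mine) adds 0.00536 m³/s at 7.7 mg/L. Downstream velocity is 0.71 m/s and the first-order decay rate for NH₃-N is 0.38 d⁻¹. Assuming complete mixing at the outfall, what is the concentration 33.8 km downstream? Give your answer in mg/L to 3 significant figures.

16 L/s = 0.016 m³/s.
After complete mixing, C₀ = (0.00536·7.7 + 0.016·0.18) / 0.02136 = 2.067 mg/L.
Travel time t = 3.38e+04 m / 0.71 m/s = 4.761e+04 s = 0.551 d.
C = 2.067·exp(−0.38·0.551) = 2.067·0.8111 = 1.677 mg/L.

1.68 mg/L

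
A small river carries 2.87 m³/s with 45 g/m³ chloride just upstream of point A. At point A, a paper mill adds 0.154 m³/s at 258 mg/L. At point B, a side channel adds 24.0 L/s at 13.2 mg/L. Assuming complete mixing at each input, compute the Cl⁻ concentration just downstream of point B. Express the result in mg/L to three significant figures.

After input A: C = (2.87·45 + 0.154·258) / 3.024 = 55.85 mg/L.
24.0 L/s = 0.024 m³/s.
After input B: C = (3.024·55.85 + 0.024·13.2) / 3.048 = 55.51 mg/L.

55.5 mg/L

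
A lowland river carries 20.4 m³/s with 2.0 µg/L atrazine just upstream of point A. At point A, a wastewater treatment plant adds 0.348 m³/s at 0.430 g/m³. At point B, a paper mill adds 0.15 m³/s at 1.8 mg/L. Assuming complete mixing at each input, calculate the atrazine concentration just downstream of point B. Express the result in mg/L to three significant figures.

0.0220 mg/L

2.0 µg/L = 0.002 mg/L.
After input A: C = (20.4·0.002 + 0.348·0.43) / 20.75 = 0.009179 mg/L.
After input B: C = (20.75·0.009179 + 0.15·1.8) / 20.9 = 0.02203 mg/L.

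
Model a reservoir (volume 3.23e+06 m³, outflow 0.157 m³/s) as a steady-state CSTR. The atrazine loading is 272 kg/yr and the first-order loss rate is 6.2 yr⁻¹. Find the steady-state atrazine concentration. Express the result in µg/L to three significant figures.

Outflow Q = 0.157 m³/s × 3.156e+07 s/yr = 4.955e+06 m³/yr.
Steady-state CSTR mass balance: W = Q·C + k·V·C, so C = W/(Q + kV).
Q + kV = 4.955e+06 + 6.2·3.23e+06 = 2.498e+07 m³/yr.
C = 272/2.498e+07 = 1.089e-05 kg/m³ = 0.01089 mg/L = 10.89 µg/L.

10.9 µg/L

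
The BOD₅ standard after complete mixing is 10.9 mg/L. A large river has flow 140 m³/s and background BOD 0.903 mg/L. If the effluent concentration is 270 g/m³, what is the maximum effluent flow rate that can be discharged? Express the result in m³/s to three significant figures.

Mass balance at complete mixing: C_std·(Q_w + Q_r) = Q_w·C_e + Q_r·C_b.
Rearranging, Q_w = Q_r·(C_std − C_b)/(C_e − C_std) = 140·(10.9 − 0.903) / (270 − 10.9) = 5.402 m³/s.

5.40 m³/s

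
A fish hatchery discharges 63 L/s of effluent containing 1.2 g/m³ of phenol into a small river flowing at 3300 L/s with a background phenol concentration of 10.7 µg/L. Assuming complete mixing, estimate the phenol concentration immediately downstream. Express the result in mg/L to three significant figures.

0.0330 mg/L

63 L/s = 0.063 m³/s.
3300 L/s = 3.3 m³/s.
10.7 µg/L = 0.0107 mg/L.
By mass balance at complete mixing, C = (0.063·1.2 + 3.3·0.0107) / (0.063 + 3.3) = 0.1109/3.363 = 0.03298 mg/L.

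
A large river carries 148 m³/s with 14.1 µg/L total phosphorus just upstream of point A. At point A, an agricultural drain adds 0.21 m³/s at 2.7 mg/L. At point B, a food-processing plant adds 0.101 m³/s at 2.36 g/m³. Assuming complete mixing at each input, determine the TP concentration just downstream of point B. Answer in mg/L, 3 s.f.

14.1 µg/L = 0.0141 mg/L.
After input A: C = (148·0.0141 + 0.21·2.7) / 148.2 = 0.01791 mg/L.
After input B: C = (148.2·0.01791 + 0.101·2.36) / 148.3 = 0.0195 mg/L.

0.0195 mg/L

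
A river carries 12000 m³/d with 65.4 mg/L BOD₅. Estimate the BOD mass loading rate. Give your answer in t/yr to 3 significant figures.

287 t/yr

12000 m³/d = 0.1389 m³/s.
Mass flux = Q·C = 0.1389 m³/s × 65.4 g/m³ = 9.083 g/s.
= 9.083 g/s × 31.56 = 286.6 t/yr.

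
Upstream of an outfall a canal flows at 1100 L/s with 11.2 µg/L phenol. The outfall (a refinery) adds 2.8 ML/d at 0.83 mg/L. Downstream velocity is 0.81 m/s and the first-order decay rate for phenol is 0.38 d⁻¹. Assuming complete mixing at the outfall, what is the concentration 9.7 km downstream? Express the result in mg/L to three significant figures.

0.0329 mg/L

2.8 ML/d = 0.03241 m³/s.
1100 L/s = 1.1 m³/s.
11.2 µg/L = 0.0112 mg/L.
After complete mixing, C₀ = (0.03241·0.83 + 1.1·0.0112) / 1.132 = 0.03463 mg/L.
Travel time t = 9700 m / 0.81 m/s = 1.198e+04 s = 0.1386 d.
C = 0.03463·exp(−0.38·0.1386) = 0.03463·0.9487 = 0.03286 mg/L.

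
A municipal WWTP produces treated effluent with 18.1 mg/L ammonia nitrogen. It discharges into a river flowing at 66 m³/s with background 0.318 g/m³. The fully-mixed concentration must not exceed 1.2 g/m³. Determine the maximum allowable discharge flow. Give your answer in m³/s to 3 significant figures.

Mass balance at complete mixing: C_std·(Q_w + Q_r) = Q_w·C_e + Q_r·C_b.
Rearranging, Q_w = Q_r·(C_std − C_b)/(C_e − C_std) = 66·(1.2 − 0.318) / (18.1 − 1.2) = 3.444 m³/s.

3.44 m³/s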